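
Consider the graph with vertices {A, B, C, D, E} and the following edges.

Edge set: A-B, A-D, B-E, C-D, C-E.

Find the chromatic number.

3

The cycle A-B-E-C-D-A has odd length 5, so it cannot be 2-colored; at least 3 colors are needed.
One proper 3-coloring: A=3, B=2, C=2, D=1, E=1. No two adjacent vertices share a color.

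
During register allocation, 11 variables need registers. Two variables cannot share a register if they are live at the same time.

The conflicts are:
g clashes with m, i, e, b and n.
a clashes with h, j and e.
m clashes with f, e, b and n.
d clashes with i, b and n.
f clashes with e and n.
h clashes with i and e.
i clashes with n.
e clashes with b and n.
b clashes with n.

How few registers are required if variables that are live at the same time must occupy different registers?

g, m, e, b, n all conflict with each other, so at least 5 registers are needed.
5 registers suffice: register 1 → {a, n}; register 2 → {i, j, e}; register 3 → {g, d, f, h}; register 4 → {b}; register 5 → {m}. Each listed conflict is separated.

5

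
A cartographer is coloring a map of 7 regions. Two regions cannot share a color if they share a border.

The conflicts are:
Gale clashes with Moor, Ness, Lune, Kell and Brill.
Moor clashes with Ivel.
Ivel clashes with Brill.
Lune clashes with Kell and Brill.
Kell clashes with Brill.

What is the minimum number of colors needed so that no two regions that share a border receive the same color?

Gale, Lune, Kell, Brill all conflict with each other, so at least 4 colors are needed.
4 colors suffice: color 1 → {Gale, Ivel}; color 2 → {Moor, Ness, Brill}; color 3 → {Kell}; color 4 → {Lune}. Each listed conflict is separated.

4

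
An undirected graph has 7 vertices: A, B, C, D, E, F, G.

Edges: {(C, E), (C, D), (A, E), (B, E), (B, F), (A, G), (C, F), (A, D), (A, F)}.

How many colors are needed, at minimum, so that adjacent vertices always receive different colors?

2

B and E are adjacent, so at least 2 colors are needed.
2 colors suffice: color 1 → {A, B, C}; color 2 → {D, E, F, G}. Every edge joins two different colors.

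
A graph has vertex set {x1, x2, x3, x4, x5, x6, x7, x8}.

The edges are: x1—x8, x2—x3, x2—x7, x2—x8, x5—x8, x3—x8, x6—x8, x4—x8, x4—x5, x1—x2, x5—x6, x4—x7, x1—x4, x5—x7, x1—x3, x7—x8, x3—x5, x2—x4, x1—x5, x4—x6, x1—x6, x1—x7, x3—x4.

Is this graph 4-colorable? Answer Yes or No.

No

x1, x4, x5, x7, x8 are pairwise adjacent (a clique of size 5), so at least 5 colors are needed.
So 4 colors are not enough.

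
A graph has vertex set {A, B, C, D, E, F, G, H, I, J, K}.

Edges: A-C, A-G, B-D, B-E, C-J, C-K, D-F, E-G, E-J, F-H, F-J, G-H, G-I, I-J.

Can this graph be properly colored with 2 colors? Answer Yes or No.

No

The cycle H-F-J-I-G-H has odd length 5, so it cannot be 2-colored; at least 3 colors are needed.
So 2 colors are not enough.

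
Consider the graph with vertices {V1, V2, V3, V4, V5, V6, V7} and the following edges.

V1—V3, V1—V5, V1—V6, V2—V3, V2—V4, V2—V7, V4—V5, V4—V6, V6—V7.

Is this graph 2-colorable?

No

The cycle V2-V4-V5-V1-V3-V2 has odd length 5, so it cannot be 2-colored; at least 3 colors are needed.
So 2 colors are not enough.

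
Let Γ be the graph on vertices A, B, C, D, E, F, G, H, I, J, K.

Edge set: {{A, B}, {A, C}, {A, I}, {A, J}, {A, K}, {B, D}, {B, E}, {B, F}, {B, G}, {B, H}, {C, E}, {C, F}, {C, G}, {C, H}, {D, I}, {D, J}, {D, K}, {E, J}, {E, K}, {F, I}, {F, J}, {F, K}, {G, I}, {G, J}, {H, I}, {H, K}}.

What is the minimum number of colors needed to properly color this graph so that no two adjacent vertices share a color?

2

A and J are adjacent, so at least 2 colors are needed.
A valid assignment using 2 colors: A=2, B=1, C=1, D=2, E=2, F=2, G=2, H=2, I=1, J=1, K=1. Every edge joins two different colors.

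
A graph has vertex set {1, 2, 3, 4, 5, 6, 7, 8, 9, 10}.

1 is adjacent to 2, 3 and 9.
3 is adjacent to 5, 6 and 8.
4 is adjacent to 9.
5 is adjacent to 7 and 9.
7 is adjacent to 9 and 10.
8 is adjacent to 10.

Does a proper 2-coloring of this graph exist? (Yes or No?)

5, 7, 9 are pairwise adjacent, so at least 3 colors are needed.
So 2 colors are not enough.

No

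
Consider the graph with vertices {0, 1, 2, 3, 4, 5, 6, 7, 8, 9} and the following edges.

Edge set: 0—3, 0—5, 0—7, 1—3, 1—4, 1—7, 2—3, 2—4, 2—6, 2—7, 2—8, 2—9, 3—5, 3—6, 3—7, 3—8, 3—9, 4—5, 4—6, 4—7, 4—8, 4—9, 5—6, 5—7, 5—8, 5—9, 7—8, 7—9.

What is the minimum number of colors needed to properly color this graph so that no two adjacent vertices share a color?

2, 4, 7, 8 form a clique, so at least 4 colors are needed.
4 colors suffice: 0=yellow, 1=green, 2=green, 3=red, 4=red, 5=green, 6=blue, 7=blue, 8=yellow, 9=yellow. Every edge joins two different colors.

4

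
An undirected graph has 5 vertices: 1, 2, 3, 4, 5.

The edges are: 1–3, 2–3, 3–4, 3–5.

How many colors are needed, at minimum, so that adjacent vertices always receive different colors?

1 and 3 are adjacent, so at least 2 colors are needed.
2 colors suffice: 1=blue, 2=blue, 3=red, 4=blue, 5=blue. Every edge joins two different colors.

2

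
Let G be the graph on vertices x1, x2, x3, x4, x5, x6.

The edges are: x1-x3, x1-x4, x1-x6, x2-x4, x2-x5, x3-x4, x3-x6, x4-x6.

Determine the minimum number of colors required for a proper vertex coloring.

x1, x3, x4, x6 are pairwise adjacent (a clique of size 4), so at least 4 colors are needed.
A valid assignment using 4 colors: x1=4, x2=2, x3=3, x4=1, x5=1, x6=2. Every edge joins two different colors.

4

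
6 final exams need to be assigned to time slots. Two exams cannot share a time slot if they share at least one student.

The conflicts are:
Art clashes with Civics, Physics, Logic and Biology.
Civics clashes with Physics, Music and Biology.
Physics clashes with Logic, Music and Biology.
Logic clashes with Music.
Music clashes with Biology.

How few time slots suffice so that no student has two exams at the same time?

Civics, Physics, Music, Biology are mutually in conflict, so at least 4 time slots are needed.
4 time slots suffice: time slot 1 → {Physics}; time slot 2 → {Logic, Biology}; time slot 3 → {Civics}; time slot 4 → {Art, Music}. No two conflicting exams share a time slot.

4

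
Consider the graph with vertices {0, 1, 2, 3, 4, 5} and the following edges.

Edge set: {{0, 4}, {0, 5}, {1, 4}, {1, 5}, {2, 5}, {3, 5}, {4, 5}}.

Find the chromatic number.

3

0, 4, 5 are pairwise adjacent, so at least 3 colors are needed.
A valid assignment using 3 colors: 0=green, 1=green, 2=blue, 3=blue, 4=blue, 5=red. No two adjacent vertices share a color.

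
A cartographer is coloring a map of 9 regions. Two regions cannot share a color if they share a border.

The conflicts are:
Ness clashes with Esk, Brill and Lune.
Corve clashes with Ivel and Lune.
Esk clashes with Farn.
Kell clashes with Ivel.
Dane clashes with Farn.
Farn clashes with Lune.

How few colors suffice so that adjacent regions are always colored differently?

2

Dane and Farn conflict, so at least 2 colors are needed.
A valid assignment using 2 colors: Ness=1, Corve=1, Esk=2, Kell=1, Ivel=2, Dane=2, Farn=1, Brill=2, Lune=2. No two conflicting regions share a color.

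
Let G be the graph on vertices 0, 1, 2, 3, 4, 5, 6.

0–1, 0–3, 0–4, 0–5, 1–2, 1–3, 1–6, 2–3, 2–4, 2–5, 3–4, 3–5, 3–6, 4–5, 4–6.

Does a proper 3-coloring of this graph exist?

No

2, 3, 4, 5 are mutually adjacent (a clique of size 4), so at least 4 colors are needed.
So 3 colors are not enough.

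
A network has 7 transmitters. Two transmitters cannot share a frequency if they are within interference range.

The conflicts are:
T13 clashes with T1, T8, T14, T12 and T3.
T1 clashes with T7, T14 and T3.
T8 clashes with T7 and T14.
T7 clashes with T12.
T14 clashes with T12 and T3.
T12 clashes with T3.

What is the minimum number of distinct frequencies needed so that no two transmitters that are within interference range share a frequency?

4

T13, T1, T14, T3 pairwise conflict, so at least 4 frequencies are needed.
4 frequencies suffice: T13=1, T1=4, T8=3, T7=1, T14=2, T12=4, T3=3. No two conflicting transmitters share a frequency.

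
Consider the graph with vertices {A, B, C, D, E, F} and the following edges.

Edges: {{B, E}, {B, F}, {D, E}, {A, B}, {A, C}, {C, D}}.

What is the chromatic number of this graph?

The cycle D-C-A-B-E-D has odd length 5, so it cannot be 2-colored; at least 3 colors are needed.
One proper 3-coloring: A=blue, B=red, C=red, D=green, E=blue, F=blue. No two adjacent vertices share a color.

3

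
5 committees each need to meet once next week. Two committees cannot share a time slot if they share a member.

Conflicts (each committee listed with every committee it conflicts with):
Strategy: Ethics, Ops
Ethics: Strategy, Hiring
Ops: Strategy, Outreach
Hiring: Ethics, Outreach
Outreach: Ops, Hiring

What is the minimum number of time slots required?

The cycle Ethics-Hiring-Outreach-Ops-Strategy-Ethics has odd length 5, so it cannot be 2-colored; at least 3 time slots are needed.
Using 3 time slots: Strategy=1, Ethics=3, Ops=2, Hiring=2, Outreach=1. No two conflicting committees share a time slot.

3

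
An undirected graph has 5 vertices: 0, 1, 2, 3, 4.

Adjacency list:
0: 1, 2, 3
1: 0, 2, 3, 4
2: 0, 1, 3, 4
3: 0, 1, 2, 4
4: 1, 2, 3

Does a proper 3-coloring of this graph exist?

No

1, 2, 3, 4 are pairwise adjacent (a clique of size 4), so at least 4 colors are needed.
So 3 colors are not enough.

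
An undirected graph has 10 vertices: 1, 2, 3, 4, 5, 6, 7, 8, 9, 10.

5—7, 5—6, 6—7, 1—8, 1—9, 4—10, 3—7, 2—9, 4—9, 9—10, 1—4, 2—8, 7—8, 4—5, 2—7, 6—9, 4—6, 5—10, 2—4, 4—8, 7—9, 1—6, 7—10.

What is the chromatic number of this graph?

1, 4, 6, 9 are pairwise adjacent (a clique of size 4), so at least 4 colors are needed.
4 colors suffice: color a → {4, 7}; color b → {3, 5, 8, 9}; color c → {2, 6, 10}; color d → {1}. Every edge joins two different colors.

4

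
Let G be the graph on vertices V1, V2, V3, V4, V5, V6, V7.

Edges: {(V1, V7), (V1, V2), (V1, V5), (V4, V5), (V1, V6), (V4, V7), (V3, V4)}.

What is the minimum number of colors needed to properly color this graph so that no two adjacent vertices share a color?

2

V4 and V5 are adjacent, so at least 2 colors are needed.
2 colors suffice: color red → {V1, V4}; color blue → {V2, V3, V5, V6, V7}. Each edge has distinct colors on its endpoints.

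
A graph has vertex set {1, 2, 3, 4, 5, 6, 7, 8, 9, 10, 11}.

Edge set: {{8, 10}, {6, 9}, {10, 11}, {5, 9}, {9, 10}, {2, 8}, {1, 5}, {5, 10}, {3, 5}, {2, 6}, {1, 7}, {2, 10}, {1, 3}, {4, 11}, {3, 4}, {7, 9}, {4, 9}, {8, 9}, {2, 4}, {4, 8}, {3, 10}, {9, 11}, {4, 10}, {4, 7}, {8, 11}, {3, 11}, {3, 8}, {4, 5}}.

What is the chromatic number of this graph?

5

4, 8, 9, 10, 11 are pairwise adjacent (a clique of size 5), so at least 5 colors are needed.
5 colors suffice: color red → {1, 4, 6}; color blue → {2, 3, 9}; color green → {7, 10}; color yellow → {5, 8}; color purple → {11}. No two adjacent vertices share a color.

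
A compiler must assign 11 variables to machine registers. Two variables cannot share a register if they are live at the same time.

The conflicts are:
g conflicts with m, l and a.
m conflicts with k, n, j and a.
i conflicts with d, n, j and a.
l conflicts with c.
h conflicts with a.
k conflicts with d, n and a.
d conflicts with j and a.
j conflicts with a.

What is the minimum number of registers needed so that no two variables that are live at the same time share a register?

i, d, j, a are mutually in conflict, so at least 4 registers are needed.
4 registers suffice: register 1 → {l, n, a}; register 2 → {m, i, h, c}; register 3 → {g, k, j}; register 4 → {d}. No two conflicting variables share a register.

4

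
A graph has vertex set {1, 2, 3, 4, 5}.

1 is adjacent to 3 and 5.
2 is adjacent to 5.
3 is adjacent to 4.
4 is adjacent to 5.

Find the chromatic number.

1 and 5 are adjacent, so at least 2 colors are needed.
2 colors suffice: 1=blue, 2=blue, 3=red, 4=blue, 5=red. Each edge has distinct colors on its endpoints.

2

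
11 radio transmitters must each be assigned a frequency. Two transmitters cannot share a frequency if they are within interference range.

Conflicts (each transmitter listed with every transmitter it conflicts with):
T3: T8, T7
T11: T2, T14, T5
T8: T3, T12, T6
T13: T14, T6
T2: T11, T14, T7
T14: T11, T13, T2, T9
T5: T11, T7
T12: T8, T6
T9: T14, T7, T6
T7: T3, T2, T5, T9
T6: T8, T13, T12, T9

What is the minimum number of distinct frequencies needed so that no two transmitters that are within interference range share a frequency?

3

T8, T12, T6 all conflict with each other, so at least 3 frequencies are needed.
3 frequencies suffice: frequency 1 → {T14, T7, T6}; frequency 2 → {T11, T8, T13, T9}; frequency 3 → {T3, T2, T5, T12}. Each listed conflict is separated.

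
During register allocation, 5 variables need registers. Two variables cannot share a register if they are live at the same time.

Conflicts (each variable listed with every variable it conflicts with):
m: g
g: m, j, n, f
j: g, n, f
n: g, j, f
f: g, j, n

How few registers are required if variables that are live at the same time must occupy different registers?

4

g, j, n, f are mutually in conflict, so at least 4 registers are needed.
4 registers suffice: register 1 → {g}; register 2 → {m, n}; register 3 → {j}; register 4 → {f}. Each listed conflict is separated.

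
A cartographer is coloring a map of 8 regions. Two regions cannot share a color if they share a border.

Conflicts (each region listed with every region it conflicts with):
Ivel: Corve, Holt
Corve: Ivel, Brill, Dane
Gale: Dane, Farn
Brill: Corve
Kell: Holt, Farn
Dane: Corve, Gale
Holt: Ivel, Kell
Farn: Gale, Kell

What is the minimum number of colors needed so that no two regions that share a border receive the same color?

The cycle Holt-Kell-Farn-Gale-Dane-Corve-Ivel-Holt has odd length 7, so it cannot be 2-colored; at least 3 colors are needed.
One proper 3-coloring: Ivel=2, Corve=1, Gale=1, Brill=2, Kell=2, Dane=2, Holt=1, Farn=3. Every pair that conflicts lands in different colors.

3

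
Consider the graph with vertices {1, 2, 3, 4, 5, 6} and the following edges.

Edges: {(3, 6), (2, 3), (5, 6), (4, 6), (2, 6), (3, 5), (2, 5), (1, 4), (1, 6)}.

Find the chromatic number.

4

2, 3, 5, 6 are mutually adjacent (a clique of size 4), so at least 4 colors are needed.
A valid assignment using 4 colors: 1=c, 2=b, 3=c, 4=b, 5=d, 6=a. Each edge has distinct colors on its endpoints.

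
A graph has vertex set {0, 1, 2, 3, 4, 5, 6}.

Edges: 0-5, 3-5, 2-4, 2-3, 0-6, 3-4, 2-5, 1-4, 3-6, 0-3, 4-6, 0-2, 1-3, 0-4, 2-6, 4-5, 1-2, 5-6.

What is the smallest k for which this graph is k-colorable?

0, 2, 3, 4, 5, 6 are pairwise adjacent (a clique of size 6), so at least 6 colors are needed.
A valid assignment using 6 colors: 0=orange, 1=yellow, 2=red, 3=green, 4=blue, 5=yellow, 6=purple. Each edge has distinct colors on its endpoints.

6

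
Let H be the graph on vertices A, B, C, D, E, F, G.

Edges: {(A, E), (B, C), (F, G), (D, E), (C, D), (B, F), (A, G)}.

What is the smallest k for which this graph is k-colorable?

3

The cycle E-D-C-B-F-G-A-E has odd length 7, so it cannot be 2-colored; at least 3 colors are needed.
One proper 3-coloring: A=blue, B=red, C=blue, D=green, E=red, F=blue, G=red. No two adjacent vertices share a color.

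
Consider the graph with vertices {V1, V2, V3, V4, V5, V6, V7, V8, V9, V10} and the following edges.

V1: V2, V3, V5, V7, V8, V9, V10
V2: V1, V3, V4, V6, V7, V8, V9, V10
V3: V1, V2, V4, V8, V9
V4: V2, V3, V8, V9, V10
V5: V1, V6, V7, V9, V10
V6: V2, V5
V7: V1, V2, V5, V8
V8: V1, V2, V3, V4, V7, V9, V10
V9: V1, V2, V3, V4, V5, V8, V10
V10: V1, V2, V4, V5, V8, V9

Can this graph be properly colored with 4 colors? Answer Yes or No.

No

V1, V2, V3, V8, V9 are mutually adjacent (a clique of size 5), so at least 5 colors are needed.
So 4 colors are not enough.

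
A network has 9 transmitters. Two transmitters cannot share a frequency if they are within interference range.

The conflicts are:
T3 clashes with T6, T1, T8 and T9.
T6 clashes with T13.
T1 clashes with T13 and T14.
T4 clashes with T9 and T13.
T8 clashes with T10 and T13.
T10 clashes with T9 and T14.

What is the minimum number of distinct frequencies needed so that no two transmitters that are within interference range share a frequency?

The cycle T13-T4-T9-T3-T6-T13 has odd length 5, so it cannot be 2-colored; at least 3 frequencies are needed.
3 frequencies suffice: frequency 1 → {T3, T10, T13}; frequency 2 → {T6, T1, T8, T9}; frequency 3 → {T4, T14}. Each listed conflict is separated.

3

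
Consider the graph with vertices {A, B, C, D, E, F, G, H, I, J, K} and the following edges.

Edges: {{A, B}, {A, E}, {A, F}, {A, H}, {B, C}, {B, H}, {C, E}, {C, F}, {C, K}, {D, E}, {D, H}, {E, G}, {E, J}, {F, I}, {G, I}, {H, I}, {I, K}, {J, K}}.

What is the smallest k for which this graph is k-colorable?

3

A, B, H form a triangle, so at least 3 colors are needed.
3 colors suffice: color 1 → {E, F, H, K}; color 2 → {A, C, D, I, J}; color 3 → {B, G}. No two adjacent vertices share a color.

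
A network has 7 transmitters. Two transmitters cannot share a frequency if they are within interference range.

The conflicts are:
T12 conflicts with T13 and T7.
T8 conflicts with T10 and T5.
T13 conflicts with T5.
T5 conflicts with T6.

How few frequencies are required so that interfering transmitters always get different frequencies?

T5 and T6 conflict, so at least 2 frequencies are needed.
2 frequencies suffice: frequency 1 → {T12, T10, T5}; frequency 2 → {T8, T13, T7, T6}. Every pair that conflicts lands in different frequencies.

2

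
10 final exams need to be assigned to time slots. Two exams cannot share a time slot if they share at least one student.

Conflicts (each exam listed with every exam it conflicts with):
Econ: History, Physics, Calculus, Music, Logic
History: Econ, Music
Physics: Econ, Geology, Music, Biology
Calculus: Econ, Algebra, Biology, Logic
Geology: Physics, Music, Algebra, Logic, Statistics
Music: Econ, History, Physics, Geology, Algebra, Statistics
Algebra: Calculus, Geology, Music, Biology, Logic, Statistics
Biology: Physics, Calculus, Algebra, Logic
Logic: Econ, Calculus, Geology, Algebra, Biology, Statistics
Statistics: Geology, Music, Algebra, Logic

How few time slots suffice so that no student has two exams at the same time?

4

Calculus, Algebra, Biology, Logic pairwise conflict, so at least 4 time slots are needed.
4 time slots suffice: time slot 1 → {Econ, Algebra}; time slot 2 → {Music, Logic}; time slot 3 → {History, Geology, Biology}; time slot 4 → {Physics, Calculus, Statistics}. Every pair that conflicts lands in different time slots.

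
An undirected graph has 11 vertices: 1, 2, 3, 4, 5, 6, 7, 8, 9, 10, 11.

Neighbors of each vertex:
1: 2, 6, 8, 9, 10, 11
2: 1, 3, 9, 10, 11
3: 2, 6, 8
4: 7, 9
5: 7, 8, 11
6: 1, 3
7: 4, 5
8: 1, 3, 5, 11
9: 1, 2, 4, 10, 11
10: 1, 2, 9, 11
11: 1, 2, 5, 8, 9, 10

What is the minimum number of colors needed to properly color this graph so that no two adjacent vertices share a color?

1, 2, 9, 10, 11 are pairwise adjacent (a clique of size 5), so at least 5 colors are needed.
One proper 5-coloring: 1=a, 2=d, 3=a, 4=a, 5=a, 6=b, 7=b, 8=c, 9=c, 10=e, 11=b. No two adjacent vertices share a color.

5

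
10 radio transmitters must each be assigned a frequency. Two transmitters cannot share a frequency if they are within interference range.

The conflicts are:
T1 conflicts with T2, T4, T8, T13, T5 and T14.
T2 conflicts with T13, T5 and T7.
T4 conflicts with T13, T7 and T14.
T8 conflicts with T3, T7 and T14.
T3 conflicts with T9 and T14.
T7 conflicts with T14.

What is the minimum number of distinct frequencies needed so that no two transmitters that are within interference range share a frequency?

T8, T7, T14 all conflict with each other, so at least 3 frequencies are needed.
3 frequencies suffice: frequency 1 → {T1, T3, T7}; frequency 2 → {T13, T5, T9, T14}; frequency 3 → {T2, T4, T8}. No two conflicting transmitters share a frequency.

3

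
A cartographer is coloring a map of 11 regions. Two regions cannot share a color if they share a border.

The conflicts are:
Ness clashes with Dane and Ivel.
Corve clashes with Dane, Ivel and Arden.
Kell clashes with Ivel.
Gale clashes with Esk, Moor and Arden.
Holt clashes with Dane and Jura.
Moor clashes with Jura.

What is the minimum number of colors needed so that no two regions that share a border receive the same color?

The cycle Gale-Arden-Corve-Dane-Holt-Jura-Moor-Gale has odd length 7, so it cannot be 2-colored; at least 3 colors are needed.
3 colors suffice: color 1 → {Gale, Dane, Ivel, Jura}; color 2 → {Ness, Corve, Kell, Holt, Esk, Moor}; color 3 → {Arden}. Every pair that conflicts lands in different colors.

3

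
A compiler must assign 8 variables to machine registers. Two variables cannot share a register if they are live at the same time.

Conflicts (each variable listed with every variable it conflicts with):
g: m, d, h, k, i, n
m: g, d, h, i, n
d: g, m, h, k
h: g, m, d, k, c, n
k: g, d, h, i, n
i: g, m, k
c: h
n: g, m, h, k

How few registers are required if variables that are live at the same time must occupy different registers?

4

g, d, h, k all conflict with each other, so at least 4 registers are needed.
4 registers suffice: g=2, m=3, d=4, h=1, k=3, i=1, c=2, n=4. Each listed conflict is separated.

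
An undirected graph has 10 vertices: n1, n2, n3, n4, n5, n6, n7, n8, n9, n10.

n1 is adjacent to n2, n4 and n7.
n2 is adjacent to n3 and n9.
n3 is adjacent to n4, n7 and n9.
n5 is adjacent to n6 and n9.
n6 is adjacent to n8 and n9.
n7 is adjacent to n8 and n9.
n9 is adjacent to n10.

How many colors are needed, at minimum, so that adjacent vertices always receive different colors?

3

n5, n6, n9 are mutually adjacent, so at least 3 colors are needed.
3 colors suffice: n1=R, n2=B, n3=G, n4=B, n5=G, n6=B, n7=B, n8=R, n9=R, n10=B. Each edge has distinct colors on its endpoints.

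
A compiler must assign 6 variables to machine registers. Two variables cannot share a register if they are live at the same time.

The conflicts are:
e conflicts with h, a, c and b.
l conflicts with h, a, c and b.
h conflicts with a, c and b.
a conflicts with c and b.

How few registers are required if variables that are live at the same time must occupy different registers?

4

e, h, a, c all conflict with each other, so at least 4 registers are needed.
4 registers suffice: register 1 → {h}; register 2 → {a}; register 3 → {e, l}; register 4 → {c, b}. Each listed conflict is separated.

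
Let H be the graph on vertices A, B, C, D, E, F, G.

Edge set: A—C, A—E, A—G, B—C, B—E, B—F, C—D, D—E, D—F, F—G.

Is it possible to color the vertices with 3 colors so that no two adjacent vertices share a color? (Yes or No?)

Yes

The chromatic number is 3. The cycle D-C-A-G-F-D has odd length 5, so it cannot be 2-colored; at least 3 colors are needed.
3 colors suffice: A=1, B=1, C=2, D=1, E=2, F=2, G=3.
That is already a proper 3-coloring.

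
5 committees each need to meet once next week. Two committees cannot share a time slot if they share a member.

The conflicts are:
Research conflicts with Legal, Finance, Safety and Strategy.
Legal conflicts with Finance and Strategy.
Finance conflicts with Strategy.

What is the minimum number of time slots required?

Research, Legal, Finance, Strategy are mutually in conflict, so at least 4 time slots are needed.
4 time slots suffice: time slot 1 → {Research}; time slot 2 → {Legal, Safety}; time slot 3 → {Strategy}; time slot 4 → {Finance}. Every pair that conflicts lands in different time slots.

4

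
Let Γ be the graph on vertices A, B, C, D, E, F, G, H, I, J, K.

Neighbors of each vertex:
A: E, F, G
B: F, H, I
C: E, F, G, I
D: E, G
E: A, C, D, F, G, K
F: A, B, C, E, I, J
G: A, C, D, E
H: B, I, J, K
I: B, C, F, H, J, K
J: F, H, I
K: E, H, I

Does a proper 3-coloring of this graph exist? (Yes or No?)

Yes

The chromatic number is 3. C, E, G form a triangle, so at least 3 colors are needed.
3 colors suffice: color 1 → {E, I}; color 2 → {F, G, H}; color 3 → {A, B, C, D, J, K}.
That is already a proper 3-coloring.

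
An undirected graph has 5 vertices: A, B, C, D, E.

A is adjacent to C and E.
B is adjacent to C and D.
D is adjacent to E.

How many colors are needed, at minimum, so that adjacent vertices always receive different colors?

3

The cycle C-A-E-D-B-C has odd length 5, so it cannot be 2-colored; at least 3 colors are needed.
One proper 3-coloring: A=green, B=red, C=blue, D=blue, E=red. No two adjacent vertices share a color.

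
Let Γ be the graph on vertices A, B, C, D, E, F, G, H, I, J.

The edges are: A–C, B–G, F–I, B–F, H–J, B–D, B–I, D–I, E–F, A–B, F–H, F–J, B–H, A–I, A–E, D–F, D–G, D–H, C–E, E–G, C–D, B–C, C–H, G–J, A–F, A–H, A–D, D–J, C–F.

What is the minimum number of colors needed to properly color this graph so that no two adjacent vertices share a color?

6

A, B, C, D, F, H form a clique, so at least 6 colors are needed.
6 colors suffice: A=4, B=3, C=6, D=2, E=2, F=1, G=1, H=5, I=5, J=3. No two adjacent vertices share a color.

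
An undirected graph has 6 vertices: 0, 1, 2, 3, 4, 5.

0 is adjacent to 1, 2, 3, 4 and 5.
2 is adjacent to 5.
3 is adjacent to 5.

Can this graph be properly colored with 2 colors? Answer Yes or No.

0, 3, 5 form a triangle, so at least 3 colors are needed.
So 2 colors are not enough.

No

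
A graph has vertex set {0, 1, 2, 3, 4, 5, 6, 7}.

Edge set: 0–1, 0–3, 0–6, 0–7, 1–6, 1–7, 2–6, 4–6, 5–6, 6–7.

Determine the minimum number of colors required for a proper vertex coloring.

4

0, 1, 6, 7 are mutually adjacent (a clique of size 4), so at least 4 colors are needed.
4 colors suffice: color a → {3, 6}; color b → {0, 2, 4, 5}; color c → {1}; color d → {7}. Every edge joins two different colors.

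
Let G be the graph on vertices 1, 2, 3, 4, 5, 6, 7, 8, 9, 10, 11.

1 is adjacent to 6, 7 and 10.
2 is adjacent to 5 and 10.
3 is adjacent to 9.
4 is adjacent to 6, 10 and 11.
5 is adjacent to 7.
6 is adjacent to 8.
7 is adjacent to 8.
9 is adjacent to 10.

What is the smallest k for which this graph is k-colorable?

3

The cycle 5-7-1-10-2-5 has odd length 5, so it cannot be 2-colored; at least 3 colors are needed.
A valid assignment using 3 colors: 1=blue, 2=blue, 3=red, 4=blue, 5=green, 6=red, 7=red, 8=blue, 9=blue, 10=red, 11=red. Every edge joins two different colors.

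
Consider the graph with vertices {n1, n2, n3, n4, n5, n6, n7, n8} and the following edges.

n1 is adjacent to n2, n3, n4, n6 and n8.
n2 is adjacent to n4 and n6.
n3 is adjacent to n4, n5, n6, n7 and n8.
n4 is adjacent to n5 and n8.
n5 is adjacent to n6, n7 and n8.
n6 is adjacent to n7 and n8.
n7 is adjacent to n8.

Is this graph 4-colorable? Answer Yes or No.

n3, n5, n6, n7, n8 are pairwise adjacent (a clique of size 5), so at least 5 colors are needed.
So 4 colors are not enough.

No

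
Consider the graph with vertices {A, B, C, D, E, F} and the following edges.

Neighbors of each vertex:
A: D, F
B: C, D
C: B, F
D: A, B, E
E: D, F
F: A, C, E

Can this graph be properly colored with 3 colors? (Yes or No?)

Yes

The chromatic number is 3. The cycle B-D-A-F-C-B has odd length 5, so it cannot be 2-colored; at least 3 colors are needed.
3 colors suffice: color red → {D, F}; color blue → {A, C, E}; color green → {B}.
That is already a proper 3-coloring.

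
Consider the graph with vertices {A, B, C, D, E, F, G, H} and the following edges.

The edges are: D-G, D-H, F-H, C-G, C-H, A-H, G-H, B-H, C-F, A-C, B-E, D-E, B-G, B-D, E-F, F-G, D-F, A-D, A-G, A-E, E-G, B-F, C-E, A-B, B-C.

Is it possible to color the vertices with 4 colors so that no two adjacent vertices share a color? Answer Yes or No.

No

B, D, E, F, G are pairwise adjacent (a clique of size 5), so at least 5 colors are needed.
So 4 colors are not enough.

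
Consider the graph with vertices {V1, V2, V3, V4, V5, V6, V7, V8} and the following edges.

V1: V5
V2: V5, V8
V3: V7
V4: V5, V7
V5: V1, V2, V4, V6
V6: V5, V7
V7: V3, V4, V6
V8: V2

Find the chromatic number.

2

V2 and V5 are adjacent, so at least 2 colors are needed.
One proper 2-coloring: V1=2, V2=2, V3=2, V4=2, V5=1, V6=2, V7=1, V8=1. No two adjacent vertices share a color.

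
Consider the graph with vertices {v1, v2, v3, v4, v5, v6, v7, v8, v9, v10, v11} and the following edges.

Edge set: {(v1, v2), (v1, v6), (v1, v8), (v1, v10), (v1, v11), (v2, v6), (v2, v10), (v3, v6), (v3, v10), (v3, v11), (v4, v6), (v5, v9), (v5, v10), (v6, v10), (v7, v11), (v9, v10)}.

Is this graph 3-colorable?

v1, v2, v6, v10 form a clique, so at least 4 colors are needed.
So 3 colors are not enough.

No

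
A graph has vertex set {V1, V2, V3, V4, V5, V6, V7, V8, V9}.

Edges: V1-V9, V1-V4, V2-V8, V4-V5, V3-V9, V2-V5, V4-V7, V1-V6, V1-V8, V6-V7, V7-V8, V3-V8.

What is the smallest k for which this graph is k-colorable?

The cycle V2-V8-V7-V4-V5-V2 has odd length 5, so it cannot be 2-colored; at least 3 colors are needed.
3 colors suffice: color R → {V4, V6, V8, V9}; color B → {V1, V2, V3, V7}; color G → {V5}. Each edge has distinct colors on its endpoints.

3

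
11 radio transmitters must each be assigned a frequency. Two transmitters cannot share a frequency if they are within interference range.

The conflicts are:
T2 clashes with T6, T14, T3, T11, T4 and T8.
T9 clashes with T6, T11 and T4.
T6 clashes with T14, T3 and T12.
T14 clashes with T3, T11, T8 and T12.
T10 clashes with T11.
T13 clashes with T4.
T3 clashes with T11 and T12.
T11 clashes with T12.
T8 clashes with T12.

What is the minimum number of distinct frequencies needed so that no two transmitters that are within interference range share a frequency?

T2, T6, T14, T3 all conflict with each other, so at least 4 frequencies are needed.
4 frequencies suffice: frequency 1 → {T2, T9, T10, T13, T12}; frequency 2 → {T14, T4}; frequency 3 → {T6, T11, T8}; frequency 4 → {T3}. No two conflicting transmitters share a frequency.

4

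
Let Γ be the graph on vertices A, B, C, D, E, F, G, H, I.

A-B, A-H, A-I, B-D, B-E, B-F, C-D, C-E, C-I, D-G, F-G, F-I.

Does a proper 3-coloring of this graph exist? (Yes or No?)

Yes

The chromatic number is 3. The cycle I-A-B-D-C-I has odd length 5, so it cannot be 2-colored; at least 3 colors are needed.
3 colors suffice: A=3, B=1, C=1, D=2, E=2, F=3, G=1, H=1, I=2.
That is already a proper 3-coloring.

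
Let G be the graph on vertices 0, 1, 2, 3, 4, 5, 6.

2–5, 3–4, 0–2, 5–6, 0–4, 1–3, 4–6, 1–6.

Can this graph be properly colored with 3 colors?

The chromatic number is 3. The cycle 5-6-4-0-2-5 has odd length 5, so it cannot be 2-colored; at least 3 colors are needed.
3 colors suffice: 0=b, 1=a, 2=a, 3=b, 4=a, 5=c, 6=b.
That is already a proper 3-coloring.

Yes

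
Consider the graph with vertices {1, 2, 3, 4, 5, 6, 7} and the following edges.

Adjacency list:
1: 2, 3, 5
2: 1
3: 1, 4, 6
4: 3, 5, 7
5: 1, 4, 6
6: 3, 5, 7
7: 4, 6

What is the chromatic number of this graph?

2

1 and 2 are adjacent, so at least 2 colors are needed.
2 colors suffice: color red → {2, 3, 5, 7}; color blue → {1, 4, 6}. Each edge has distinct colors on its endpoints.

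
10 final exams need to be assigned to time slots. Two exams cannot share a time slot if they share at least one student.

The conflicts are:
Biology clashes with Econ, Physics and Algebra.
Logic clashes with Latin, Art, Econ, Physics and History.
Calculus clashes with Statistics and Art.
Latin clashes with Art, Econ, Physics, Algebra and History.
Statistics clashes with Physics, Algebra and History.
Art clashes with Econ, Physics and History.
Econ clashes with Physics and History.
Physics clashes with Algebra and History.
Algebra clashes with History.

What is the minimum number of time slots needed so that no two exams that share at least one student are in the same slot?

Logic, Latin, Art, Econ, Physics, History are mutually in conflict, so at least 6 time slots are needed.
6 time slots suffice: time slot 1 → {Calculus, Physics}; time slot 2 → {Biology, History}; time slot 3 → {Art, Algebra}; time slot 4 → {Latin, Statistics}; time slot 5 → {Econ}; time slot 6 → {Logic}. Each listed conflict is separated.

6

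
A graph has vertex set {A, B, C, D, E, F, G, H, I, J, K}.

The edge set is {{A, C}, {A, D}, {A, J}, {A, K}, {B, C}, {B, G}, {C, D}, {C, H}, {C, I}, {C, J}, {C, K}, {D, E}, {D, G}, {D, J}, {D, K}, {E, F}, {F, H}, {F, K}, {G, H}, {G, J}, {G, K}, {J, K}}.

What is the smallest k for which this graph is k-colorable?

A, C, D, J, K are mutually adjacent (a clique of size 5), so at least 5 colors are needed.
5 colors suffice: A=purple, B=blue, C=red, D=blue, E=green, F=red, G=red, H=blue, I=blue, J=yellow, K=green. Every edge joins two different colors.

5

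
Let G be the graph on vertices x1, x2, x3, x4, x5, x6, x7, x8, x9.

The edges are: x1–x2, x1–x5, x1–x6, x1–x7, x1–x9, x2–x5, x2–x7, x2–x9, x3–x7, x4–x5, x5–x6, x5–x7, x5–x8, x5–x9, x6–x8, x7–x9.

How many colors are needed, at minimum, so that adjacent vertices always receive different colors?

5

x1, x2, x5, x7, x9 are pairwise adjacent (a clique of size 5), so at least 5 colors are needed.
5 colors suffice: color red → {x3, x5}; color blue → {x4, x6, x7}; color green → {x1, x8}; color yellow → {x2}; color purple → {x9}. Each edge has distinct colors on its endpoints.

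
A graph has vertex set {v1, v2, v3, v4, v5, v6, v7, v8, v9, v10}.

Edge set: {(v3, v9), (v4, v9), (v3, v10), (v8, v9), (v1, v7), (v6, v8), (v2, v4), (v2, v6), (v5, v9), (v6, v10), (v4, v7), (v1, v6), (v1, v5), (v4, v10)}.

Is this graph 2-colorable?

No

The cycle v5-v1-v7-v4-v9-v5 has odd length 5, so it cannot be 2-colored; at least 3 colors are needed.
So 2 colors are not enough.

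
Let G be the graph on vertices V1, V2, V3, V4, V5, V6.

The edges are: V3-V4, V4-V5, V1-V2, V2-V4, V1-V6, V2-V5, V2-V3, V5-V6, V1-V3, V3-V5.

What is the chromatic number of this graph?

4

V2, V3, V4, V5 are mutually adjacent (a clique of size 4), so at least 4 colors are needed.
A valid assignment using 4 colors: V1=B, V2=G, V3=R, V4=Y, V5=B, V6=R. No two adjacent vertices share a color.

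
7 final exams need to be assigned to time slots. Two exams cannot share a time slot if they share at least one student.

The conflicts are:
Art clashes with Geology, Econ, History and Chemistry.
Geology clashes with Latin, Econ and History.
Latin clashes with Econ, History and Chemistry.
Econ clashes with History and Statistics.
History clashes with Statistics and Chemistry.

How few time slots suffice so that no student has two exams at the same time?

4

Geology, Latin, Econ, History all conflict with each other, so at least 4 time slots are needed.
4 time slots suffice: time slot 1 → {History}; time slot 2 → {Econ, Chemistry}; time slot 3 → {Geology, Statistics}; time slot 4 → {Art, Latin}. Each listed conflict is separated.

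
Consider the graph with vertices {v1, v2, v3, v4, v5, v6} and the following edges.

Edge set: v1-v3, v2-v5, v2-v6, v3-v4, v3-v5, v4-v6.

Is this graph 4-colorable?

The chromatic number is 3. The cycle v2-v5-v3-v4-v6-v2 has odd length 5, so it cannot be 2-colored; at least 3 colors are needed.
A valid assignment using 3 colors: v1=2, v2=2, v3=1, v4=2, v5=3, v6=1.
Since 4 ≥ 3, a proper 4-coloring certainly exists.

Yes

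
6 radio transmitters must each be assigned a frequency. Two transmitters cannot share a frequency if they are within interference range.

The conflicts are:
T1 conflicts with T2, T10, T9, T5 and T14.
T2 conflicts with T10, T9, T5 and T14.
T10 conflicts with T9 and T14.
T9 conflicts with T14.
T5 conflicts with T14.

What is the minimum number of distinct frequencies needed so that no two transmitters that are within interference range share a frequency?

T1, T2, T10, T9, T14 are mutually in conflict, so at least 5 frequencies are needed.
Using 5 frequencies: T1=1, T2=3, T10=5, T9=4, T5=4, T14=2. Each listed conflict is separated.

5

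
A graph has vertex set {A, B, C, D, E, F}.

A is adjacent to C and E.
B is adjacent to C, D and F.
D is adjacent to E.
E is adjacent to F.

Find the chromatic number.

The cycle A-E-F-B-C-A has odd length 5, so it cannot be 2-colored; at least 3 colors are needed.
A valid assignment using 3 colors: A=2, B=1, C=3, D=2, E=1, F=2. No two adjacent vertices share a color.

3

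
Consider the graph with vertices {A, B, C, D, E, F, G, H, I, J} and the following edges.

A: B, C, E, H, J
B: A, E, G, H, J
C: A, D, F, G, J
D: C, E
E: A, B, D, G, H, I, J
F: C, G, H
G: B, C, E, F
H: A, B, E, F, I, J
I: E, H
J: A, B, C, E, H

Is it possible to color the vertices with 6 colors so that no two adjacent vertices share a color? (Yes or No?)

The chromatic number is 5. A, B, E, H, J are pairwise adjacent (a clique of size 5), so at least 5 colors are needed.
5 colors suffice: color 1 → {C, E}; color 2 → {D, G, H}; color 3 → {B, F, I}; color 4 → {J}; color 5 → {A}.
Since 6 ≥ 5, a proper 6-coloring certainly exists.

Yes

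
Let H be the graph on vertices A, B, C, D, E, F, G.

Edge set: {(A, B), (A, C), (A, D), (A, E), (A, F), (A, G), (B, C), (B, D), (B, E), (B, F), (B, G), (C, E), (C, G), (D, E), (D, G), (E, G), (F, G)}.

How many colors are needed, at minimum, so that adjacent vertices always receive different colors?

A, B, D, E, G form a clique, so at least 5 colors are needed.
5 colors suffice: color red → {A}; color blue → {G}; color green → {B}; color yellow → {E, F}; color purple → {C, D}. No two adjacent vertices share a color.

5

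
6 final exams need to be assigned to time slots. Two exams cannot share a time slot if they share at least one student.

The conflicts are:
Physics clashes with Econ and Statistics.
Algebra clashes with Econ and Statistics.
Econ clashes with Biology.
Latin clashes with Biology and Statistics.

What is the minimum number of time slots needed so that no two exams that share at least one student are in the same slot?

3

The cycle Econ-Biology-Latin-Statistics-Algebra-Econ has odd length 5, so it cannot be 2-colored; at least 3 time slots are needed.
3 time slots suffice: time slot 1 → {Econ, Statistics}; time slot 2 → {Physics, Algebra, Latin}; time slot 3 → {Biology}. No two conflicting exams share a time slot.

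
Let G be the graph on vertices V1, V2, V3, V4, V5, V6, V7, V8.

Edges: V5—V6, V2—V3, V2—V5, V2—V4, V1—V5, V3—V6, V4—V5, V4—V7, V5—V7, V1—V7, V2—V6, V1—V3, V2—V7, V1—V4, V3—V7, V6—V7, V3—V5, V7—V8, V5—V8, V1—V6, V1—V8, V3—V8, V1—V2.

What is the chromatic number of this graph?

V1, V2, V3, V5, V6, V7 are pairwise adjacent (a clique of size 6), so at least 6 colors are needed.
6 colors suffice: color 1 → {V5}; color 2 → {V7}; color 3 → {V1}; color 4 → {V2, V8}; color 5 → {V3, V4}; color 6 → {V6}. Each edge has distinct colors on its endpoints.

6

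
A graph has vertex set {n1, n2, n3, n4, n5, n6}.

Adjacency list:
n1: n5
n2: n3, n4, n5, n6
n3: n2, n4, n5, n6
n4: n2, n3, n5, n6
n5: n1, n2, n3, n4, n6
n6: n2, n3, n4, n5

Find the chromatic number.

5

n2, n3, n4, n5, n6 are pairwise adjacent (a clique of size 5), so at least 5 colors are needed.
5 colors suffice: color 1 → {n5}; color 2 → {n1, n2}; color 3 → {n6}; color 4 → {n3}; color 5 → {n4}. No two adjacent vertices share a color.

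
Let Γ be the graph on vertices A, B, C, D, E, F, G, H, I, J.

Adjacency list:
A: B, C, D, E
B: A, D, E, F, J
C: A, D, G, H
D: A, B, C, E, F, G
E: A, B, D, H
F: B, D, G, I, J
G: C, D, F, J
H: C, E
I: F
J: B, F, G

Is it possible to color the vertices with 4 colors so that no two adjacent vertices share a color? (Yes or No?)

The chromatic number is 4. A, B, D, E are mutually adjacent (a clique of size 4), so at least 4 colors are needed.
4 colors suffice: A=4, B=2, C=3, D=1, E=3, F=3, G=2, H=1, I=1, J=1.
That is already a proper 4-coloring.

Yes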